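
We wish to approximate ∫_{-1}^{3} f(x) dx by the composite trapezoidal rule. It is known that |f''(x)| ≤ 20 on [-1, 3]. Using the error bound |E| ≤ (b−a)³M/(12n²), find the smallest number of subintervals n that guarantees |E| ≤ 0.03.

60

Need 1280/(12n²) ≤ 0.03.
n² ≥ 1280/(12·0.03) = 3555.56 ⇒ n ≥ 59.6285, so the smallest n is 60.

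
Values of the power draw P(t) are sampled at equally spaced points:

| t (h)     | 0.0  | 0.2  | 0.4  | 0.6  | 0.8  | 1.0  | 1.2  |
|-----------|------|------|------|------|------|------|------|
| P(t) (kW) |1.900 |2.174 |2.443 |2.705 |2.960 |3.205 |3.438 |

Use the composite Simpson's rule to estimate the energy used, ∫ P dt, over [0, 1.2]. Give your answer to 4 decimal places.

3.2320

h = 0.2, n = 6.
(h/3)·[y₀ + 4y₁ + 2y₂ + 4y₃ + 2y₄ + 4y₅ + y₆] = 0.066667·(48.480) = 3.2320.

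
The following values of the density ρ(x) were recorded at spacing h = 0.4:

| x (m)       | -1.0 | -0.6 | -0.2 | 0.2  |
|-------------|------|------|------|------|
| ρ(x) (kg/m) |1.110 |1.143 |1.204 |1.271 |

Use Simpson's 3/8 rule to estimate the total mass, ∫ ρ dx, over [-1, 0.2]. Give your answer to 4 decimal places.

1.4133

h = 0.4, n = 3.
(3h/8)·[y₀ + 3y₁ + 3y₂ + y₃] = 0.15·(9.422) = 1.4133.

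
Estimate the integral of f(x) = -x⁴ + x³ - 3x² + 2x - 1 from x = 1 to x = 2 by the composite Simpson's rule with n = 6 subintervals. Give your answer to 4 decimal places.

h = (2 − 1)/6 = 0.166667.
Nodes x₀,…,x₆ = 1, 1.166667, 1.333333, 1.5, 1.666667, 1.833333, 2.
f(x) = -x⁴ + x³ - 3x² + 2x - 1: f₀=-2, f₁=-3.014660, f₂=-4.456790, f₃=-6.4375, f₄=-9.086420, f₅=-12.551698, f₆=-17.
(h/3)·[f₀ + 4f₁ + 2f₂ + 4f₃ + 2f₄ + 4f₅ + f₆] = 0.055556·(-134.101852) = -7.4501.

-7.4501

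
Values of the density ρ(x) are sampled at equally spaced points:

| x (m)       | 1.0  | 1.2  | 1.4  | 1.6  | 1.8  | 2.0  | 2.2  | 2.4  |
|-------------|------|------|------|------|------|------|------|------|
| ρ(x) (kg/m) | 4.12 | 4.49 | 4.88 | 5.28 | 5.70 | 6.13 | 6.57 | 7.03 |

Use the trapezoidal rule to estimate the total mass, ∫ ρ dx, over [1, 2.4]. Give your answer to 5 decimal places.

7.72500

h = 0.2, n = 7.
(h/2)·[y₀ + 2y₁ + 2y₂ + 2y₃ + 2y₄ + 2y₅ + 2y₆ + y₇] = 0.1·(77.25) = 7.72500.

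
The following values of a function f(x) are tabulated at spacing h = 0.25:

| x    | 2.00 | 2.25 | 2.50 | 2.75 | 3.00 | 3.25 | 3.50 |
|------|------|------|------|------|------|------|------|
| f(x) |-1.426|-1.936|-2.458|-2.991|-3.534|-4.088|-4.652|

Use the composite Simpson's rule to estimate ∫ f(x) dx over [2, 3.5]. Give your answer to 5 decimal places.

-4.51017

h = 0.25, n = 6.
(h/3)·[y₀ + 4y₁ + 2y₂ + 4y₃ + 2y₄ + 4y₅ + y₆] = 0.083333·(-54.122) = -4.51017.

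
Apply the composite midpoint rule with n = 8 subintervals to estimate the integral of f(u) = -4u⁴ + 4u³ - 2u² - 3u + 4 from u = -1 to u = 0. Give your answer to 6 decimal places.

h = (0 − (-1))/8 = 0.125.
Midpoints m₁,…,m₈ = -0.9375, -0.8125, -0.6875, -0.5625, -0.4375, -0.3125, -0.1875, -0.0625.
f(m₁)=-1.33111572265625, f(m₂)=1.22845458984375, f(m₃)=2.92376708984375, f(m₄)=3.94232177734375, f(m₅)=4.44818115234375, f(m₆)=4.58197021484375, f(m₇)=4.46087646484375, f(m₈)=4.17864990234375.
h·[f(m₁) + f(m₂) + f(m₃) + f(m₄) + f(m₅) + f(m₆) + f(m₇) + f(m₈)] = 0.125·(24.43310546875) = 3.054138.

3.054138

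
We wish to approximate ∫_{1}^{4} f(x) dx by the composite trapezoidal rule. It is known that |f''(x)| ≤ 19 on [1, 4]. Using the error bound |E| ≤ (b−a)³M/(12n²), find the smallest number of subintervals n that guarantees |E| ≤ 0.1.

Need 513/(12n²) ≤ 0.1.
n² ≥ 513/(12·0.1) = 427.5 ⇒ n ≥ 20.6761, so the smallest n is 21.

21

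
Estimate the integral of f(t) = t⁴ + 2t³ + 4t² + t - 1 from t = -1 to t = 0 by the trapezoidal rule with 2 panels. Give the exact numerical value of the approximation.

-0.34375

h = (0 − (-1))/2 = 0.5.
Nodes t₀,…,t₂ = -1, -0.5, 0.
f(t) = t⁴ + 2t³ + 4t² + t - 1: f₀=1, f₁=-0.6875, f₂=-1.
(h/2)·[f₀ + 2f₁ + f₂] = 0.25·(-1.375) = -0.34375.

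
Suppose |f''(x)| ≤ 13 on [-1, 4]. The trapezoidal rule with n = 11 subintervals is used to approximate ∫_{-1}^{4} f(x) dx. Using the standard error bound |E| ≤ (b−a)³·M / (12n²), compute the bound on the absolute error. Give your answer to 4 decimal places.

1.1191

|E| ≤ (5)³·13 / (12·11²) = 1625/1452 = 1.1191.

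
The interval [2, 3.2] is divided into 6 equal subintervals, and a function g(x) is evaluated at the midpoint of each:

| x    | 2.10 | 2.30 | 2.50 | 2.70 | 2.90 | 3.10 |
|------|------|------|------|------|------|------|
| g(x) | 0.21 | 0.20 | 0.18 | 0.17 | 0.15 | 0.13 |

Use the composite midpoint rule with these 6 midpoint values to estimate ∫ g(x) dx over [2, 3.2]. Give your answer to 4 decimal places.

h = 0.2, n = 6.
h·[y(m₁) + y(m₂) + y(m₃) + y(m₄) + y(m₅) + y(m₆)] = 0.2·(1.04) = 0.2080.

0.2080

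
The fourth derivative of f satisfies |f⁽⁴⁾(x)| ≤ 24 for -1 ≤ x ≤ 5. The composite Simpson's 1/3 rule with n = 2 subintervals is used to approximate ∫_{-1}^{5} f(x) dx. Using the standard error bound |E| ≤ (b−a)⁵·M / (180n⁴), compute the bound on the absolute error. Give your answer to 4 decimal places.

64.8000

|E| ≤ (6)⁵·24 / (180·2⁴) = 186624/2880 = 64.8000.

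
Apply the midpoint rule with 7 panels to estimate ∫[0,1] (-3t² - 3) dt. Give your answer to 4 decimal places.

h = (1 − 0)/7 = 0.142857.
Midpoints m₁,…,m₇ = 0.071429, 0.214286, 0.357143, 0.5, 0.642857, 0.785714, 0.928571.
f(m₁)=-3.015306, f(m₂)=-3.137755, f(m₃)=-3.382653, f(m₄)=-3.75, f(m₅)=-4.239796, f(m₆)=-4.852041, f(m₇)=-5.586735.
h·[f(m₁) + f(m₂) + f(m₃) + f(m₄) + f(m₅) + f(m₆) + f(m₇)] = 0.142857·(-27.964286) = -3.9949.

-3.9949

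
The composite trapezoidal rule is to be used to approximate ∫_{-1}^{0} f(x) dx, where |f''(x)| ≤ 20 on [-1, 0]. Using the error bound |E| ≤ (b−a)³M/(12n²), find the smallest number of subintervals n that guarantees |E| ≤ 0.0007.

Need 20/(12n²) ≤ 0.0007.
n² ≥ 20/(12·0.0007) = 2380.95 ⇒ n ≥ 48.7950, so the smallest n is 49.

49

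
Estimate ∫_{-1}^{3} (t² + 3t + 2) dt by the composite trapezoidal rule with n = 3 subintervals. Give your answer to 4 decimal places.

30.5185

h = (3 − (-1))/3 = 1.333333.
Nodes t₀,…,t₃ = -1, 0.333333, 1.666667, 3.
f(t) = t² + 3t + 2: f₀=0, f₁=3.111111, f₂=9.777778, f₃=20.
(h/2)·[f₀ + 2f₁ + 2f₂ + f₃] = 0.666667·(45.777778) = 30.5185.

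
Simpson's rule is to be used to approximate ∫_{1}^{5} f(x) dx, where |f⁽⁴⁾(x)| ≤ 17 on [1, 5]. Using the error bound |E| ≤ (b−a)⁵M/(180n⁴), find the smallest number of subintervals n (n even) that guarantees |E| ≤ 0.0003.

Need 17408/(180n⁴) ≤ 0.0003.
n⁴ ≥ 17408/(180·0.0003) = 322370 ⇒ n ≥ 23.8281, so the smallest even n is 24. (n must be even for Simpson's rule.)

24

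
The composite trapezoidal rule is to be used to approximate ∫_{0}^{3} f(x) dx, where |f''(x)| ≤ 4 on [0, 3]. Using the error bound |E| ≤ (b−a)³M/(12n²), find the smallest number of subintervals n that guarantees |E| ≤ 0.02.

22

Need 108/(12n²) ≤ 0.02.
n² ≥ 108/(12·0.02) = 450 ⇒ n ≥ 21.2132, so the smallest n is 22.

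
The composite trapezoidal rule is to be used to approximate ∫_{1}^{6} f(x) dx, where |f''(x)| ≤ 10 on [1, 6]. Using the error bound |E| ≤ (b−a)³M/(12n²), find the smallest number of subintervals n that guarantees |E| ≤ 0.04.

Need 1250/(12n²) ≤ 0.04.
n² ≥ 1250/(12·0.04) = 2604.17 ⇒ n ≥ 51.0310, so the smallest n is 52.

52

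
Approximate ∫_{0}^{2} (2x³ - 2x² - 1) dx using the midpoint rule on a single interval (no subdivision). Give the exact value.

-2

M = (b−a)·f(1) = 2·(-1) = -2.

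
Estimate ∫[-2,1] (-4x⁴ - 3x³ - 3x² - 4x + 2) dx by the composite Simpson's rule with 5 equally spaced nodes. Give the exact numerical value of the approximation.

h = (1 − (-2))/4 = 0.75.
Nodes x₀,…,x₄ = -2, -1.25, -0.5, 0.25, 1.
f(x) = -4x⁴ - 3x³ - 3x² - 4x + 2: f₀=-42, f₁=-1.59375, f₂=3.375, f₃=0.75, f₄=-12.
(h/3)·[f₀ + 4f₁ + 2f₂ + 4f₃ + f₄] = 0.25·(-50.625) = -12.65625.

-12.65625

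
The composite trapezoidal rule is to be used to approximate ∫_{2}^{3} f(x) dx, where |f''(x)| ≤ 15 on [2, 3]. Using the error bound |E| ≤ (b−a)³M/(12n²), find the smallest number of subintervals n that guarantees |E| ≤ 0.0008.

40

Need 15/(12n²) ≤ 0.0008.
n² ≥ 15/(12·0.0008) = 1562.5 ⇒ n ≥ 39.5285, so the smallest n is 40.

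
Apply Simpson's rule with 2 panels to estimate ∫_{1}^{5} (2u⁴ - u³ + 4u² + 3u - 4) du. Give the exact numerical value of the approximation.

1296

h = (5 − 1)/2 = 2.
Nodes u₀,…,u₂ = 1, 3, 5.
f(u) = 2u⁴ - u³ + 4u² + 3u - 4: f₀=4, f₁=176, f₂=1236.
(h/3)·[f₀ + 4f₁ + f₂] = 0.666667·(1944) = 1296.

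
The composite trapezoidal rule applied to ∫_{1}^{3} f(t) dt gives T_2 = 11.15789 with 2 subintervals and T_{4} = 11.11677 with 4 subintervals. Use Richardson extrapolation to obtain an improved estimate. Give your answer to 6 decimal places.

11.103063

R = (4·T_{4} − T_2) / 3 = (4·11.11677 − 11.15789)/3 = (33.30919)/3 = 11.103063.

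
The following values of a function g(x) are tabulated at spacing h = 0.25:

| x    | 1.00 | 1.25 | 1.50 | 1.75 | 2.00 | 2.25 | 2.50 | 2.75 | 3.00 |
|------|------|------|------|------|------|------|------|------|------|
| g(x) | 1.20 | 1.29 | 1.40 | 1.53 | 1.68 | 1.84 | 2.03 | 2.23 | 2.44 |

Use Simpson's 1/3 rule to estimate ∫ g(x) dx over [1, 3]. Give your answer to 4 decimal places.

h = 0.25, n = 8.
(h/3)·[y₀ + 4y₁ + 2y₂ + 4y₃ + 2y₄ + 4y₅ + 2y₆ + 4y₇ + y₈] = 0.083333·(41.42) = 3.4517.

3.4517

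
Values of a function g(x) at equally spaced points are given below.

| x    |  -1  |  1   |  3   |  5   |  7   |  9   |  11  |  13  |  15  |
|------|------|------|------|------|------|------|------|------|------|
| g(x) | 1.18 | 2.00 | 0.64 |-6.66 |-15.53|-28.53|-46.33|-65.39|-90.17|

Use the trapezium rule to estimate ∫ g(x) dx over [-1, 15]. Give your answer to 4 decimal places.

-408.5900

h = 2, n = 8.
(h/2)·[y₀ + 2y₁ + 2y₂ + 2y₃ + 2y₄ + 2y₅ + 2y₆ + 2y₇ + y₈] = 1·(-408.59) = -408.5900.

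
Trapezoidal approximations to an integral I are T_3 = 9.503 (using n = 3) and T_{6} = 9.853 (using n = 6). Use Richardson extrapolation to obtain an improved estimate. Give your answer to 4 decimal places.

R = (4·T_{6} − T_3) / 3 = (4·9.853 − 9.503)/3 = (29.909)/3 = 9.9697.

9.9697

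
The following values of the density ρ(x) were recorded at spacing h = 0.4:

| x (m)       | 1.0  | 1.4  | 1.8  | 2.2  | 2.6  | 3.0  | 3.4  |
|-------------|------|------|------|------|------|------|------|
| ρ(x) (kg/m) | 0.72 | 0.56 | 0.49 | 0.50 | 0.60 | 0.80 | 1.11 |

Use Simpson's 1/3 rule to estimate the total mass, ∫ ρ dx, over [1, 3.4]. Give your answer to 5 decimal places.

1.52667

h = 0.4, n = 6.
(h/3)·[y₀ + 4y₁ + 2y₂ + 4y₃ + 2y₄ + 4y₅ + y₆] = 0.133333·(11.45) = 1.52667.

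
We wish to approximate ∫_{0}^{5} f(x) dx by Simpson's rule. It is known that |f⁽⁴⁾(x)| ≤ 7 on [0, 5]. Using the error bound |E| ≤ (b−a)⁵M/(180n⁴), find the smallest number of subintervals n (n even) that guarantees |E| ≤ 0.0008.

20

Need 21875/(180n⁴) ≤ 0.0008.
n⁴ ≥ 21875/(180·0.0008) = 151910 ⇒ n ≥ 19.7422, so the smallest even n is 20. (n must be even for Simpson's rule.)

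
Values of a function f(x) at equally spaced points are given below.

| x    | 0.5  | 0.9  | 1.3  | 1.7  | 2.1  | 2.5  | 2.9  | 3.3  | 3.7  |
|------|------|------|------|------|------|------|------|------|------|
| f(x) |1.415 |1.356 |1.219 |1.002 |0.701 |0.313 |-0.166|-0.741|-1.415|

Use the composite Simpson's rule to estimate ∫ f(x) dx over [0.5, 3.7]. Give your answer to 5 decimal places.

h = 0.4, n = 8.
(h/3)·[y₀ + 4y₁ + 2y₂ + 4y₃ + 2y₄ + 4y₅ + 2y₆ + 4y₇ + y₈] = 0.133333·(11.228) = 1.49707.

1.49707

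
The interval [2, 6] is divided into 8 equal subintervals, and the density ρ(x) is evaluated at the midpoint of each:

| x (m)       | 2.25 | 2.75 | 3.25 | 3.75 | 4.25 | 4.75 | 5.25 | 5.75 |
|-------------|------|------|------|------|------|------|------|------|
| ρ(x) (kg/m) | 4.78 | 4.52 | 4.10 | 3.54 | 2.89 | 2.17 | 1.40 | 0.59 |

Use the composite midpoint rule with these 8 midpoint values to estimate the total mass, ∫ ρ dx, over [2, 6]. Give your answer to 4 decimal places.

h = 0.5, n = 8.
h·[y(m₁) + y(m₂) + y(m₃) + y(m₄) + y(m₅) + y(m₆) + y(m₇) + y(m₈)] = 0.5·(23.99) = 11.9950.

11.9950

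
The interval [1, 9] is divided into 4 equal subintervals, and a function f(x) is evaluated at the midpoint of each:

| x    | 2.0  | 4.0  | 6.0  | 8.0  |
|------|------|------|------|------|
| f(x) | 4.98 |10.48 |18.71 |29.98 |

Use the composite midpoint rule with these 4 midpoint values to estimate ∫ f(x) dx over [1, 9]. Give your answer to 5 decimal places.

128.30000

h = 2, n = 4.
h·[y(m₁) + y(m₂) + y(m₃) + y(m₄)] = 2·(64.15) = 128.30000.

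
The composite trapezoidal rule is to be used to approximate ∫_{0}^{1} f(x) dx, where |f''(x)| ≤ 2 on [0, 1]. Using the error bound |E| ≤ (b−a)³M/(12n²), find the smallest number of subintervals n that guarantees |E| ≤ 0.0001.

Need 2/(12n²) ≤ 0.0001.
n² ≥ 2/(12·0.0001) = 1666.67 ⇒ n ≥ 40.8248, so the smallest n is 41.

41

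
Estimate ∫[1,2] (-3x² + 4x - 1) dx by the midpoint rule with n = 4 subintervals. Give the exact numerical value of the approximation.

-1.984375

h = (2 − 1)/4 = 0.25.
Midpoints m₁,…,m₄ = 1.125, 1.375, 1.625, 1.875.
f(m₁)=-0.296875, f(m₂)=-1.171875, f(m₃)=-2.421875, f(m₄)=-4.046875.
h·[f(m₁) + f(m₂) + f(m₃) + f(m₄)] = 0.25·(-7.9375) = -1.984375.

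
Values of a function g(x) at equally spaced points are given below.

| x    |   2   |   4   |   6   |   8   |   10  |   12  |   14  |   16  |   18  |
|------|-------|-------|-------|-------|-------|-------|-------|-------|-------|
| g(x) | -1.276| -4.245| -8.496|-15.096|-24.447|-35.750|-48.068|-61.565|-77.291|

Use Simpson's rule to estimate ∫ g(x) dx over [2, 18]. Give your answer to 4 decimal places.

-471.4753

h = 2, n = 8.
(h/3)·[y₀ + 4y₁ + 2y₂ + 4y₃ + 2y₄ + 4y₅ + 2y₆ + 4y₇ + y₈] = 0.666667·(-707.213) = -471.4753.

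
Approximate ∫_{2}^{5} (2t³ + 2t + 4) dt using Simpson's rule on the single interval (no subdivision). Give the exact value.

S = (b−a)/6 · [f(2) + 4f(3.5) + f(5)] = 0.5·[24 + 4·96.75 + 264] = 337.5.

337.5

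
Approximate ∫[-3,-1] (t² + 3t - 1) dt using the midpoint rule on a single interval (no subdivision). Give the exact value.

M = (b−a)·f(-2) = 2·(-3) = -6.

-6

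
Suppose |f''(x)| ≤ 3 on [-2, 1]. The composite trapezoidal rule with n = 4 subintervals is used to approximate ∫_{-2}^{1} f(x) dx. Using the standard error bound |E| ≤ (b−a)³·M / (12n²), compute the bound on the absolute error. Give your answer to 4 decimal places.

0.4219

|E| ≤ (3)³·3 / (12·4²) = 81/192 = 0.4219.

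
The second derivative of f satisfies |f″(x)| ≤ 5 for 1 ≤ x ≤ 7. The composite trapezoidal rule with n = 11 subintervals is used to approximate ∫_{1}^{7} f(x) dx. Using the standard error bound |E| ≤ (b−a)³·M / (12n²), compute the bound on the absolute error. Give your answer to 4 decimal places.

|E| ≤ (6)³·5 / (12·11²) = 1080/1452 = 0.7438.

0.7438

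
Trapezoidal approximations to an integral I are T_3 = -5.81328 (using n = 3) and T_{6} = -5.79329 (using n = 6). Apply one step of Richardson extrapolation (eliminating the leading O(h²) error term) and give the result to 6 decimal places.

-5.786627

R = (4·T_{6} − T_3) / 3 = (4·(-5.79329) − (-5.81328))/3 = (-17.35988)/3 = -5.786627.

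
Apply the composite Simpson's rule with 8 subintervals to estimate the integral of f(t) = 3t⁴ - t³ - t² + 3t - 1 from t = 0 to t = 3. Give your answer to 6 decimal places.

h = (3 − 0)/8 = 0.375.
Nodes t₀,…,t₈ = 0, 0.375, 0.75, 1.125, 1.5, 1.875, 2.25, 2.625, 3.
f(t) = 3t⁴ - t³ - t² + 3t - 1: f₀=-1, f₁=-0.009033203125, f₂=1.21484375, f₃=4.490966796875, f₄=13.0625, f₅=31.596435546875, f₆=66.18359375, f₇=124.338623046875, f₈=215.
(h/3)·[f₀ + 4f₁ + 2f₂ + 4f₃ + 2f₄ + 4f₅ + 2f₆ + 4f₇ + f₈] = 0.125·(1016.58984375) = 127.073730.

127.073730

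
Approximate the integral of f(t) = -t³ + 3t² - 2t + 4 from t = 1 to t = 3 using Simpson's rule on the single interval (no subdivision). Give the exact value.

6

S = (b−a)/6 · [f(1) + 4f(2) + f(3)] = 0.333333·[4 + 4·4 + (-2)] = 6.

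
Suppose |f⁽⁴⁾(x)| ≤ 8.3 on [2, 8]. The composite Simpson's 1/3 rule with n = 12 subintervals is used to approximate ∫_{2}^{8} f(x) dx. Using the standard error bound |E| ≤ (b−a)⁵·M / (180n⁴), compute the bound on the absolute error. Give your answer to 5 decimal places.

|E| ≤ (6)⁵·8.3 / (180·12⁴) = 64540.8/3732480 = 0.01729.

0.01729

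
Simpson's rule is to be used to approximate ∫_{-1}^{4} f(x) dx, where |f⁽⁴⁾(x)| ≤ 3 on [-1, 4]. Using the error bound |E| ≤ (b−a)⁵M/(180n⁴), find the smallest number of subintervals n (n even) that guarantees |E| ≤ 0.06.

6

Need 9375/(180n⁴) ≤ 0.06.
n⁴ ≥ 9375/(180·0.06) = 868.056 ⇒ n ≥ 5.4280, so the smallest even n is 6. (n must be even for Simpson's rule.)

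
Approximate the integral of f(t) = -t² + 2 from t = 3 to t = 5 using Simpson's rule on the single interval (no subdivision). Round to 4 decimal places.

-28.6667

S = (b−a)/6 · [f(3) + 4f(4) + f(5)] = 0.333333·[(-7) + 4·(-14) + (-23)] = -28.6667.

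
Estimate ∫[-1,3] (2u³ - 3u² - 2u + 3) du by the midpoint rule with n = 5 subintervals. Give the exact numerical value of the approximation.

15.36

h = (3 − (-1))/5 = 0.8.
Midpoints m₁,…,m₅ = -0.6, 0.2, 1, 1.8, 2.6.
f(m₁)=2.688, f(m₂)=2.496, f(m₃)=0, f(m₄)=1.344, f(m₅)=12.672.
h·[f(m₁) + f(m₂) + f(m₃) + f(m₄) + f(m₅)] = 0.8·(19.2) = 15.36.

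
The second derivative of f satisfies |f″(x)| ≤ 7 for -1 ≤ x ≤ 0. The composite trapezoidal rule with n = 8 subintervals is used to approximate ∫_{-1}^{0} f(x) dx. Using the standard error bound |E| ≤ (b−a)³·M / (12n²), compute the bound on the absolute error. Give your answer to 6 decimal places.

0.009115

|E| ≤ (1)³·7 / (12·8²) = 7/768 = 0.009115.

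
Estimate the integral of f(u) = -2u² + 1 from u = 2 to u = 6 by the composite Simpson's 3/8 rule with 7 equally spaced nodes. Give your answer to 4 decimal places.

-134.6667

h = (6 − 2)/6 = 0.666667.
Nodes u₀,…,u₆ = 2, 2.666667, 3.333333, 4, 4.666667, 5.333333, 6.
f(u) = -2u² + 1: f₀=-7, f₁=-13.222222, f₂=-21.222222, f₃=-31, f₄=-42.555556, f₅=-55.888889, f₆=-71.
(3h/8)·[f₀ + 3f₁ + 3f₂ + 2f₃ + 3f₄ + 3f₅ + f₆] = 0.25·(-538.666667) = -134.6667.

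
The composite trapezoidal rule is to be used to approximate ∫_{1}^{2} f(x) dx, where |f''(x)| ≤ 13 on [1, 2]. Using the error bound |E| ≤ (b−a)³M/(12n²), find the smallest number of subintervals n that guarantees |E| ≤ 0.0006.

Need 13/(12n²) ≤ 0.0006.
n² ≥ 13/(12·0.0006) = 1805.56 ⇒ n ≥ 42.4918, so the smallest n is 43.

43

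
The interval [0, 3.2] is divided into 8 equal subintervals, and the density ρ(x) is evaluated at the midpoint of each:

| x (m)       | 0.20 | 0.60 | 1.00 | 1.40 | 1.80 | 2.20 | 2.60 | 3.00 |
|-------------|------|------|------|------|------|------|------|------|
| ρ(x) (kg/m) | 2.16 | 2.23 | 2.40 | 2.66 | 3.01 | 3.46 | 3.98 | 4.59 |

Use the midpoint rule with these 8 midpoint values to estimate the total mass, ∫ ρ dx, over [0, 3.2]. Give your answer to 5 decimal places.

h = 0.4, n = 8.
h·[y(m₁) + y(m₂) + y(m₃) + y(m₄) + y(m₅) + y(m₆) + y(m₇) + y(m₈)] = 0.4·(24.49) = 9.79600.

9.79600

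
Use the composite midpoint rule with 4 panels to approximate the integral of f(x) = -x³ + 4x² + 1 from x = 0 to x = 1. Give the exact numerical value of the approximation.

2.0703125

h = (1 − 0)/4 = 0.25.
Midpoints m₁,…,m₄ = 0.125, 0.375, 0.625, 0.875.
f(m₁)=1.060546875, f(m₂)=1.509765625, f(m₃)=2.318359375, f(m₄)=3.392578125.
h·[f(m₁) + f(m₂) + f(m₃) + f(m₄)] = 0.25·(8.28125) = 2.0703125.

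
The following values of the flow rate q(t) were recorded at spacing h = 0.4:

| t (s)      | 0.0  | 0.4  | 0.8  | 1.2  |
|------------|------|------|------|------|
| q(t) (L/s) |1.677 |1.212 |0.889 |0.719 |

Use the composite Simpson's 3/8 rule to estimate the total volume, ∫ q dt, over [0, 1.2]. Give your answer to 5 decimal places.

1.30485

h = 0.4, n = 3.
(3h/8)·[y₀ + 3y₁ + 3y₂ + y₃] = 0.15·(8.699) = 1.30485.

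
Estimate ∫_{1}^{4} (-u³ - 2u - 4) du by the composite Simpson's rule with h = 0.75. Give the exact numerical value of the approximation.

h = (4 − 1)/4 = 0.75.
Nodes u₀,…,u₄ = 1, 1.75, 2.5, 3.25, 4.
f(u) = -u³ - 2u - 4: f₀=-7, f₁=-12.859375, f₂=-24.625, f₃=-44.828125, f₄=-76.
(h/3)·[f₀ + 4f₁ + 2f₂ + 4f₃ + f₄] = 0.25·(-363) = -90.75.

-90.75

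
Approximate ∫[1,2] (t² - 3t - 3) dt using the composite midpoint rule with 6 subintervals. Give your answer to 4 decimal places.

h = (2 − 1)/6 = 0.166667.
Midpoints m₁,…,m₆ = 1.083333, 1.25, 1.416667, 1.583333, 1.75, 1.916667.
f(m₁)=-5.076389, f(m₂)=-5.1875, f(m₃)=-5.243056, f(m₄)=-5.243056, f(m₅)=-5.1875, f(m₆)=-5.076389.
h·[f(m₁) + f(m₂) + f(m₃) + f(m₄) + f(m₅) + f(m₆)] = 0.166667·(-31.013889) = -5.1690.

-5.1690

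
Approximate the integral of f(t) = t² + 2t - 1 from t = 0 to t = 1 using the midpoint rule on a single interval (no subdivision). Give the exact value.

M = (b−a)·f(0.5) = 1·(0.25) = 0.25.

0.25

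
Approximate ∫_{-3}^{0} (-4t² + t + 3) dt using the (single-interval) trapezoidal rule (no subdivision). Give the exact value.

-49.5

T = (b−a)/2 · [f(-3) + f(0)] = 1.5·[(-36) + 3] = -49.5.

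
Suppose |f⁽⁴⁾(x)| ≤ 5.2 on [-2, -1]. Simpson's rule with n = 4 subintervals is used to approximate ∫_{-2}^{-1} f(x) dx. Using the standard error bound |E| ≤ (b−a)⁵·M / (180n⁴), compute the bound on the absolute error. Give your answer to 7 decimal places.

|E| ≤ (1)⁵·5.2 / (180·4⁴) = 5.2/46080 = 0.0001128.

0.0001128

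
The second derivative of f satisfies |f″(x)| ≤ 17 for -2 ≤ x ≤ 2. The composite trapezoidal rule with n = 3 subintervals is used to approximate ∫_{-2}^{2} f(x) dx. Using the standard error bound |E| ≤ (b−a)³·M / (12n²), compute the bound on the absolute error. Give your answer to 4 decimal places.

|E| ≤ (4)³·17 / (12·3²) = 1088/108 = 10.0741.

10.0741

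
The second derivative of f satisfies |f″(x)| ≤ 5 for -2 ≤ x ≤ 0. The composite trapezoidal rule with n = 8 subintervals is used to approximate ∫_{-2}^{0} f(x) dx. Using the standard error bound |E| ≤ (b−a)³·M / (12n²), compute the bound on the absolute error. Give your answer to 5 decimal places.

|E| ≤ (2)³·5 / (12·8²) = 40/768 = 0.05208.

0.05208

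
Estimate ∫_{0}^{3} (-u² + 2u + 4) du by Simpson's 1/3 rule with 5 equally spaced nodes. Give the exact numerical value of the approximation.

12

h = (3 − 0)/4 = 0.75.
Nodes u₀,…,u₄ = 0, 0.75, 1.5, 2.25, 3.
f(u) = -u² + 2u + 4: f₀=4, f₁=4.9375, f₂=4.75, f₃=3.4375, f₄=1.
(h/3)·[f₀ + 4f₁ + 2f₂ + 4f₃ + f₄] = 0.25·(48) = 12.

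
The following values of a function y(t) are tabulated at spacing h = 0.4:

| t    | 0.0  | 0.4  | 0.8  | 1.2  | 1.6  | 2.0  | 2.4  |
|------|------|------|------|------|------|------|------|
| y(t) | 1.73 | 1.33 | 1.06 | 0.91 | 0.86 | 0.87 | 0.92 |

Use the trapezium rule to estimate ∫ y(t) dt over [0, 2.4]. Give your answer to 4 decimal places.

h = 0.4, n = 6.
(h/2)·[y₀ + 2y₁ + 2y₂ + 2y₃ + 2y₄ + 2y₅ + y₆] = 0.2·(12.71) = 2.5420.

2.5420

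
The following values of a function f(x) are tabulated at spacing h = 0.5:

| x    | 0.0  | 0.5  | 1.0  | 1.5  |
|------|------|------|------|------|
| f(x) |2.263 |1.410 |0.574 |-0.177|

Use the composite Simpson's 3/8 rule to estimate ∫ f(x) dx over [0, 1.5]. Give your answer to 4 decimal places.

h = 0.5, n = 3.
(3h/8)·[y₀ + 3y₁ + 3y₂ + y₃] = 0.1875·(8.038) = 1.5071.

1.5071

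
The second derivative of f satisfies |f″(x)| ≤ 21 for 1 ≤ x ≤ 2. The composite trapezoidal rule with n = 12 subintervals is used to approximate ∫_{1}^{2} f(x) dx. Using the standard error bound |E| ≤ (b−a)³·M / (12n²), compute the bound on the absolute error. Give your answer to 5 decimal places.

0.01215

|E| ≤ (1)³·21 / (12·12²) = 21/1728 = 0.01215.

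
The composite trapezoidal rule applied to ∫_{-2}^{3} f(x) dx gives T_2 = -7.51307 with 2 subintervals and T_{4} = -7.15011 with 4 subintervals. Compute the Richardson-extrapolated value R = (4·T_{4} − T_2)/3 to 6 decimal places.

R = (4·T_{4} − T_2) / 3 = (4·(-7.15011) − (-7.51307))/3 = (-21.08737)/3 = -7.029123.

-7.029123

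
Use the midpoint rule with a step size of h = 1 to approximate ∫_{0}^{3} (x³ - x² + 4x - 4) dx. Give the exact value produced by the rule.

h = (3 − 0)/3 = 1.
Midpoints m₁,…,m₃ = 0.5, 1.5, 2.5.
f(m₁)=-2.125, f(m₂)=3.125, f(m₃)=15.375.
h·[f(m₁) + f(m₂) + f(m₃)] = 1·(16.375) = 16.375.

16.375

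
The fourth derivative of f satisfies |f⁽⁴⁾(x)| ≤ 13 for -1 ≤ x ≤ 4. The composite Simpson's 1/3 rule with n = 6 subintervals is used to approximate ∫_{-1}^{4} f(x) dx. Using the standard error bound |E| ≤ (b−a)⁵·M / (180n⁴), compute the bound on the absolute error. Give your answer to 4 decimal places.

0.1741

|E| ≤ (5)⁵·13 / (180·6⁴) = 40625/233280 = 0.1741.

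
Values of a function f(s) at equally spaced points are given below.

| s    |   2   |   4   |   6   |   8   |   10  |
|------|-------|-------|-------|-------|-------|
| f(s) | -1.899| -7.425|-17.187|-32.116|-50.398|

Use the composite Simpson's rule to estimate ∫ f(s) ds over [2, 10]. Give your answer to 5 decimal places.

h = 2, n = 4.
(h/3)·[y₀ + 4y₁ + 2y₂ + 4y₃ + y₄] = 0.666667·(-244.835) = -163.22333.

-163.22333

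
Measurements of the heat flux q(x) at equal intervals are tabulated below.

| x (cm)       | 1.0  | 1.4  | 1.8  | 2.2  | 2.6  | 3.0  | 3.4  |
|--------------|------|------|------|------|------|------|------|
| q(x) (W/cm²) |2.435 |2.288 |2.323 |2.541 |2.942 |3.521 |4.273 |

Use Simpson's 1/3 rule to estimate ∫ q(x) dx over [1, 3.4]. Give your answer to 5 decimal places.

h = 0.4, n = 6.
(h/3)·[y₀ + 4y₁ + 2y₂ + 4y₃ + 2y₄ + 4y₅ + y₆] = 0.133333·(50.638) = 6.75173.

6.75173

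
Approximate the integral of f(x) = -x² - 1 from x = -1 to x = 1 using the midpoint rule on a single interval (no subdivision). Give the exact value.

-2

M = (b−a)·f(0) = 2·(-1) = -2.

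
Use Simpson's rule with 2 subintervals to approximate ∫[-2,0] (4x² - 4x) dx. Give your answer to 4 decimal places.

18.6667

h = (0 − (-2))/2 = 1.
Nodes x₀,…,x₂ = -2, -1, 0.
f(x) = 4x² - 4x: f₀=24, f₁=8, f₂=0.
(h/3)·[f₀ + 4f₁ + f₂] = 0.333333·(56) = 18.6667.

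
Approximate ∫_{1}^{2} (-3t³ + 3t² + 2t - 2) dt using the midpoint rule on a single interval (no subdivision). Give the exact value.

M = (b−a)·f(1.5) = 1·(-2.375) = -2.375.

-2.375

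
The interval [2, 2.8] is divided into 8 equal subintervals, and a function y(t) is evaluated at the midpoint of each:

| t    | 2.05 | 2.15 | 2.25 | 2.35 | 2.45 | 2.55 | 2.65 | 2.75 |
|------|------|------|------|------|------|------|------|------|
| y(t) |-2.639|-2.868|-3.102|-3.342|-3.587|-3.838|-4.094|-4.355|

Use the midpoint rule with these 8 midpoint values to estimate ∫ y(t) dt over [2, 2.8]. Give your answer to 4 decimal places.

-2.7825

h = 0.1, n = 8.
h·[y(m₁) + y(m₂) + y(m₃) + y(m₄) + y(m₅) + y(m₆) + y(m₇) + y(m₈)] = 0.1·(-27.825) = -2.7825.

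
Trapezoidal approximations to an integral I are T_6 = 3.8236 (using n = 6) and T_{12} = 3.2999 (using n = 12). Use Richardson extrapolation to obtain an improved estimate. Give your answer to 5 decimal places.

R = (4·T_{12} − T_6) / 3 = (4·3.2999 − 3.8236)/3 = (9.3760)/3 = 3.12533.

3.12533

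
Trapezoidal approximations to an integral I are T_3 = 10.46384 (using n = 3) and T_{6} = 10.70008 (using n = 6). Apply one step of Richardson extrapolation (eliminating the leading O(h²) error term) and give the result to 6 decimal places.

R = (4·T_{6} − T_3) / 3 = (4·10.70008 − 10.46384)/3 = (32.33648)/3 = 10.778827.

10.778827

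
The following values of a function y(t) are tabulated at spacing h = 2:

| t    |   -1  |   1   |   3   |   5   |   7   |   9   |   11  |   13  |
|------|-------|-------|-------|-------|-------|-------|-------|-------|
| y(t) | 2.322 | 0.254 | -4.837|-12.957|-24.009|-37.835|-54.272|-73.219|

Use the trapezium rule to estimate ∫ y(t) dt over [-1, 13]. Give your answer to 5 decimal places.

h = 2, n = 7.
(h/2)·[y₀ + 2y₁ + 2y₂ + 2y₃ + 2y₄ + 2y₅ + 2y₆ + y₇] = 1·(-338.209) = -338.20900.

-338.20900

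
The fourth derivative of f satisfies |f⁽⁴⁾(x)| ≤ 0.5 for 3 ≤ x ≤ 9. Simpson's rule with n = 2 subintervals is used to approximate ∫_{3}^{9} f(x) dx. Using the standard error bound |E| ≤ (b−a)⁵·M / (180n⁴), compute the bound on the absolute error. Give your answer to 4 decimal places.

|E| ≤ (6)⁵·0.5 / (180·2⁴) = 3888/2880 = 1.3500.

1.3500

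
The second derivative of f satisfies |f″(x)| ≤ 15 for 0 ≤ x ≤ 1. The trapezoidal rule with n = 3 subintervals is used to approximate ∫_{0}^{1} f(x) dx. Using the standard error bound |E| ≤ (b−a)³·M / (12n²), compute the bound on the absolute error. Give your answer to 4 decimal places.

|E| ≤ (1)³·15 / (12·3²) = 15/108 = 0.1389.

0.1389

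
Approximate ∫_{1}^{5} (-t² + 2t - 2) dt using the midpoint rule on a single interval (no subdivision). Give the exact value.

M = (b−a)·f(3) = 4·(-5) = -20.

-20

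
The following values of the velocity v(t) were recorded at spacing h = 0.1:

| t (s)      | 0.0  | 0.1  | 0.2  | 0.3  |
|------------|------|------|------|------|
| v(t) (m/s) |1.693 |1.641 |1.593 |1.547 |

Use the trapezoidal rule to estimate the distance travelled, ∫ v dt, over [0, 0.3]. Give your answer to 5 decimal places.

h = 0.1, n = 3.
(h/2)·[y₀ + 2y₁ + 2y₂ + y₃] = 0.05·(9.708) = 0.48540.

0.48540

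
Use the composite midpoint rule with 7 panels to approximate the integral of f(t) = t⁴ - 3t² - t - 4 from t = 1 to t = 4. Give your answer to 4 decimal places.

120.3121

h = (4 − 1)/7 = 0.428571.
Midpoints m₁,…,m₇ = 1.214286, 1.642857, 2.071429, 2.5, 2.928571, 3.357143, 3.785714.
f(m₁)=-7.463635, f(m₂)=-6.455305, f(m₃)=-0.532773, f(m₄)=13.8125, f(m₅)=40.898714, f(m₆)=85.853733, f(m₇)=154.615082.
h·[f(m₁) + f(m₂) + f(m₃) + f(m₄) + f(m₅) + f(m₆) + f(m₇)] = 0.428571·(280.728316) = 120.3121.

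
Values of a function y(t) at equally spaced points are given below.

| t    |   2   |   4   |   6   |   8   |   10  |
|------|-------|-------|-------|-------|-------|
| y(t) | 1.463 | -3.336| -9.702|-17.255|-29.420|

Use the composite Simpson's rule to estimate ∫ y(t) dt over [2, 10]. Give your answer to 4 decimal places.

h = 2, n = 4.
(h/3)·[y₀ + 4y₁ + 2y₂ + 4y₃ + y₄] = 0.666667·(-129.725) = -86.4833.

-86.4833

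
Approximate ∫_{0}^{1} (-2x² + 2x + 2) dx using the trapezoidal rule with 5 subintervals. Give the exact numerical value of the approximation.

2.32

h = (1 − 0)/5 = 0.2.
Nodes x₀,…,x₅ = 0, 0.2, 0.4, 0.6, 0.8, 1.
f(x) = -2x² + 2x + 2: f₀=2, f₁=2.32, f₂=2.48, f₃=2.48, f₄=2.32, f₅=2.
(h/2)·[f₀ + 2f₁ + 2f₂ + 2f₃ + 2f₄ + f₅] = 0.1·(23.2) = 2.32.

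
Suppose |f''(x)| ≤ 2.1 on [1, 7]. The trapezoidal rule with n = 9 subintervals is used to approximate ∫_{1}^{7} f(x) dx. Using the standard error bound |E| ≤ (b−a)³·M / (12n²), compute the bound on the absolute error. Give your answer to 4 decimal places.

0.4667

|E| ≤ (6)³·2.1 / (12·9²) = 453.6/972 = 0.4667.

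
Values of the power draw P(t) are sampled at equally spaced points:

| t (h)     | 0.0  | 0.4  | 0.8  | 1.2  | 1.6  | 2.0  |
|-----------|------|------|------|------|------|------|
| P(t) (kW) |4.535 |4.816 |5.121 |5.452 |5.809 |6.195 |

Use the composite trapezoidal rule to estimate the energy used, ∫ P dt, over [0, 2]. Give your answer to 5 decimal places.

h = 0.4, n = 5.
(h/2)·[y₀ + 2y₁ + 2y₂ + 2y₃ + 2y₄ + y₅] = 0.2·(53.126) = 10.62520.

10.62520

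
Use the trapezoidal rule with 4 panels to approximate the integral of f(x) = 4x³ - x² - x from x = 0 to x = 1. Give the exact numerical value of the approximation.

h = (1 − 0)/4 = 0.25.
Nodes x₀,…,x₄ = 0, 0.25, 0.5, 0.75, 1.
f(x) = 4x³ - x² - x: f₀=0, f₁=-0.25, f₂=-0.25, f₃=0.375, f₄=2.
(h/2)·[f₀ + 2f₁ + 2f₂ + 2f₃ + f₄] = 0.125·(1.75) = 0.21875.

0.21875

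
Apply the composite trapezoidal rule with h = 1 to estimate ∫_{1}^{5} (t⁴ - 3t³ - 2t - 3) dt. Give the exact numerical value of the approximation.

h = (5 − 1)/4 = 1.
Nodes t₀,…,t₄ = 1, 2, 3, 4, 5.
f(t) = t⁴ - 3t³ - 2t - 3: f₀=-7, f₁=-15, f₂=-9, f₃=53, f₄=237.
(h/2)·[f₀ + 2f₁ + 2f₂ + 2f₃ + f₄] = 0.5·(288) = 144.

144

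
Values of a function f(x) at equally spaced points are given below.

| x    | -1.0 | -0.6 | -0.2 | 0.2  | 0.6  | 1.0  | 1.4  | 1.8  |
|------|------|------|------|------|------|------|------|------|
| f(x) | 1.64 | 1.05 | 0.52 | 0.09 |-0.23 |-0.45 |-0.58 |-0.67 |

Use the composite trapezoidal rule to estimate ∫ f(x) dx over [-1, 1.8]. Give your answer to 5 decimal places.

0.35400

h = 0.4, n = 7.
(h/2)·[y₀ + 2y₁ + 2y₂ + 2y₃ + 2y₄ + 2y₅ + 2y₆ + y₇] = 0.2·(1.77) = 0.35400.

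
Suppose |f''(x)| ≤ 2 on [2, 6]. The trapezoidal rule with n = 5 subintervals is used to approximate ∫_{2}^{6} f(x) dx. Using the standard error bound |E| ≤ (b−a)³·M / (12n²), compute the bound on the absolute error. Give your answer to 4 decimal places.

|E| ≤ (4)³·2 / (12·5²) = 128/300 = 0.4267.

0.4267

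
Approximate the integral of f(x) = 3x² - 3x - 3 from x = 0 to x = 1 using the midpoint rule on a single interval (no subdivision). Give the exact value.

-3.75

M = (b−a)·f(0.5) = 1·(-3.75) = -3.75.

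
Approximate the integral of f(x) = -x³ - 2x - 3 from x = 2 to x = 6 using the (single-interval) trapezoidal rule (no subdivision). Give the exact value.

T = (b−a)/2 · [f(2) + f(6)] = 2·[(-15) + (-231)] = -492.

-492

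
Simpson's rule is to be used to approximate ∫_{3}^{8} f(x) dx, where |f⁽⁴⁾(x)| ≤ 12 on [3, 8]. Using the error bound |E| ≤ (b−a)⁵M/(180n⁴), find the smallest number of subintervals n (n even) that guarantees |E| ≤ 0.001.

Need 37500/(180n⁴) ≤ 0.001.
n⁴ ≥ 37500/(180·0.001) = 208333 ⇒ n ≥ 21.3644, so the smallest even n is 22. (n must be even for Simpson's rule.)

22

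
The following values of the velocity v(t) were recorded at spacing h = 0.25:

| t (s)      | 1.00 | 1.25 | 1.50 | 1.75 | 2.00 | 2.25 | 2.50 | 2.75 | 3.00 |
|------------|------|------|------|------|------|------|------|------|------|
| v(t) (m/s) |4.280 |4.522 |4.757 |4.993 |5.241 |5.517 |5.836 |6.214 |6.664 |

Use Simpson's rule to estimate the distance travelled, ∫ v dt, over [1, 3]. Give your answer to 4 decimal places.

h = 0.25, n = 8.
(h/3)·[y₀ + 4y₁ + 2y₂ + 4y₃ + 2y₄ + 4y₅ + 2y₆ + 4y₇ + y₈] = 0.083333·(127.596) = 10.6330.

10.6330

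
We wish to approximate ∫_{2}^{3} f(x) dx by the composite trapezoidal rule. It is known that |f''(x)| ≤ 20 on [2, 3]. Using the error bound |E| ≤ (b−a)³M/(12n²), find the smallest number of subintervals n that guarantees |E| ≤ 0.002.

29

Need 20/(12n²) ≤ 0.002.
n² ≥ 20/(12·0.002) = 833.333 ⇒ n ≥ 28.8675, so the smallest n is 29.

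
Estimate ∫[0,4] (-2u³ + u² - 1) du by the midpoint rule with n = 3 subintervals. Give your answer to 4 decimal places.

-104.1481

h = (4 − 0)/3 = 1.333333.
Midpoints m₁,…,m₃ = 0.666667, 2, 3.333333.
f(m₁)=-1.148148, f(m₂)=-13, f(m₃)=-63.962963.
h·[f(m₁) + f(m₂) + f(m₃)] = 1.333333·(-78.111111) = -104.1481.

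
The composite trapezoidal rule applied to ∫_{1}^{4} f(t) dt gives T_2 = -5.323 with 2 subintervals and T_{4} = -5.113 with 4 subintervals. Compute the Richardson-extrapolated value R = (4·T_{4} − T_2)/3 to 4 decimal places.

-5.0430

R = (4·T_{4} − T_2) / 3 = (4·(-5.113) − (-5.323))/3 = (-15.129)/3 = -5.0430.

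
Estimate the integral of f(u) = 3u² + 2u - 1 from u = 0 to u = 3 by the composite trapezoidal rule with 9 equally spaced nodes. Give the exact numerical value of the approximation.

33.2109375

h = (3 − 0)/8 = 0.375.
Nodes u₀,…,u₈ = 0, 0.375, 0.75, 1.125, 1.5, 1.875, 2.25, 2.625, 3.
f(u) = 3u² + 2u - 1: f₀=-1, f₁=0.171875, f₂=2.1875, f₃=5.046875, f₄=8.75, f₅=13.296875, f₆=18.6875, f₇=24.921875, f₈=32.
(h/2)·[f₀ + 2f₁ + 2f₂ + 2f₃ + 2f₄ + 2f₅ + 2f₆ + 2f₇ + f₈] = 0.1875·(177.125) = 33.2109375.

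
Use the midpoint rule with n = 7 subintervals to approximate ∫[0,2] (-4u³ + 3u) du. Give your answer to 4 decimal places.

-9.8367

h = (2 − 0)/7 = 0.285714.
Midpoints m₁,…,m₇ = 0.142857, 0.428571, 0.714286, 1, 1.285714, 1.571429, 1.857143.
f(m₁)=0.416910, f(m₂)=0.970845, f(m₃)=0.685131, f(m₄)=-1, f(m₅)=-4.644315, f(m₆)=-10.807580, f(m₇)=-20.049563.
h·[f(m₁) + f(m₂) + f(m₃) + f(m₄) + f(m₅) + f(m₆) + f(m₇)] = 0.285714·(-34.428571) = -9.8367.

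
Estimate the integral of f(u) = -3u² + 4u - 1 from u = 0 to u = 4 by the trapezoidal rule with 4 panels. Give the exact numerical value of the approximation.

-38

h = (4 − 0)/4 = 1.
Nodes u₀,…,u₄ = 0, 1, 2, 3, 4.
f(u) = -3u² + 4u - 1: f₀=-1, f₁=0, f₂=-5, f₃=-16, f₄=-33.
(h/2)·[f₀ + 2f₁ + 2f₂ + 2f₃ + f₄] = 0.5·(-76) = -38.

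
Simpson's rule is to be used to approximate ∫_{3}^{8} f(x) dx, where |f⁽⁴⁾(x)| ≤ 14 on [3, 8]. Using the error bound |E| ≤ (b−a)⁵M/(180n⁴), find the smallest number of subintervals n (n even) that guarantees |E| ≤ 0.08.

8

Need 43750/(180n⁴) ≤ 0.08.
n⁴ ≥ 43750/(180·0.08) = 3038.19 ⇒ n ≥ 7.4243, so the smallest even n is 8. (n must be even for Simpson's rule.)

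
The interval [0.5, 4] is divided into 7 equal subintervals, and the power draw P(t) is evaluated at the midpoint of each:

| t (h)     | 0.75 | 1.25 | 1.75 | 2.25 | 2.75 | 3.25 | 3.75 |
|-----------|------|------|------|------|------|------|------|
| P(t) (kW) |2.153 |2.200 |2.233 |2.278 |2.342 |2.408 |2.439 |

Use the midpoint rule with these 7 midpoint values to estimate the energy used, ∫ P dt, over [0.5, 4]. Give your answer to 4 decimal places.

8.0265

h = 0.5, n = 7.
h·[y(m₁) + y(m₂) + y(m₃) + y(m₄) + y(m₅) + y(m₆) + y(m₇)] = 0.5·(16.053) = 8.0265.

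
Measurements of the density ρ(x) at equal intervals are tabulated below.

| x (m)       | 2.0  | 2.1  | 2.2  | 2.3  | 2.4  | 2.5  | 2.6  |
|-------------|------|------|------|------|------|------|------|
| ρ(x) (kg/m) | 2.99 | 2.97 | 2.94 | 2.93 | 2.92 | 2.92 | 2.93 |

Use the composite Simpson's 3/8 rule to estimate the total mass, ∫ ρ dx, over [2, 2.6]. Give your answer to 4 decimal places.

1.7636

h = 0.1, n = 6.
(3h/8)·[y₀ + 3y₁ + 3y₂ + 2y₃ + 3y₄ + 3y₅ + y₆] = 0.0375·(47.03) = 1.7636.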